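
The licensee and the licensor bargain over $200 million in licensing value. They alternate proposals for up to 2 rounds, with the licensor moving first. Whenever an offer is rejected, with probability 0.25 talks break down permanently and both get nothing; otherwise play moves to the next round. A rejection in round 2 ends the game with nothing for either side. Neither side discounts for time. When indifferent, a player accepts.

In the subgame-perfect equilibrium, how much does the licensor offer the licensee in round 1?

Round 2 (the licensee proposes): the licensor will accept anything ≥ 0, so the licensee offers 0 and keeps 200.
Round 1 (the licensor proposes): rejecting gives the licensee an expected 0.75 × 200 = 150, so the licensor offers 150, keeping 50.

150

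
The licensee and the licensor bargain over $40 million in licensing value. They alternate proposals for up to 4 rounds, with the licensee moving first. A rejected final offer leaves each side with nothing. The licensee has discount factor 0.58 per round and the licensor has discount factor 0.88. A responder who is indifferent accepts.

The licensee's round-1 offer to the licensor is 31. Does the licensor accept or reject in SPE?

Reject

Round 4 (the licensor proposes): rejection yields 0 for the licensee; the licensor offers 0 and keeps 40.
Round 3 (the licensee proposes): the licensor can get 40 next round, worth 0.88 × 40 = 35.2 now. The licensee offers 35.2 and keeps 40 − 35.2 = 4.8.
Round 2 (the licensor proposes): the licensee can get 4.8 next round, worth 0.58 × 4.8 = 2.784 now. The licensor offers 2.784 and keeps 40 − 2.784 = 37.216.
So by rejecting in round 1, the licensor gets 37.216 next round, worth 0.88 × 37.216 = 32.75008 now.
Offer 31 < 32.75008, so the licensor rejects.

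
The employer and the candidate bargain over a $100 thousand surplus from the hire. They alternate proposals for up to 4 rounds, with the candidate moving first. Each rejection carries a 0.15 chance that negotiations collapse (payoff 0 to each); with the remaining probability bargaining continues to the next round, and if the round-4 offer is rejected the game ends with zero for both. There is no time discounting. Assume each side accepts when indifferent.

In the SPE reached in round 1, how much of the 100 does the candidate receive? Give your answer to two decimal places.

25.84

Round 4 (the employer proposes): the candidate will accept anything ≥ 0, so the employer offers 0 and keeps 100.
Round 3 (the candidate proposes): rejecting gives the employer an expected 0.85 × 100 = 85. The candidate offers 85 and keeps 100 − 85 = 15.
Round 2 (the employer proposes): rejecting gives the candidate an expected 0.85 × 15 = 12.75; the employer offers that and keeps 87.25.
Round 1 (the candidate proposes): rejecting gives the employer an expected 0.85 × 87.25 = 74.1625, so the candidate offers 74.1625, keeping 25.8375.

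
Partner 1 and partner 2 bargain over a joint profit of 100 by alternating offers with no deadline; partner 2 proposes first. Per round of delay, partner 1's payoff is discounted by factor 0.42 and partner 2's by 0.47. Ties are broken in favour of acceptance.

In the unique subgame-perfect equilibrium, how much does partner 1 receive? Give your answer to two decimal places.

In a stationary SPE each proposer offers the other exactly their discounted continuation value.
If partner 2 keeps x when proposing and partner 1 keeps y when proposing, then x = 100 − 0.42y and y = 100 − 0.47x.
Solving: x = 100(1 − 0.42) / (1 − 0.47·0.42) = 58 / 0.8026 ≈ 72.2651.
Partner 1 gets 100 − 72.2651 ≈ 27.7349.

27.73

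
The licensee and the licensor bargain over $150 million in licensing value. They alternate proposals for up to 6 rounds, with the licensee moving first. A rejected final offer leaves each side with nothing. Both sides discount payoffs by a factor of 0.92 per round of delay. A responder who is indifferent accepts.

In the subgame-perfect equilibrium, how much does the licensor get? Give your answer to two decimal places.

Round 6 (the licensor proposes): rejection yields 0 for the licensee; the licensor offers 0 and keeps 150.
Round 5 (the licensee proposes): the licensor can get 150 next round, worth 0.92 × 150 = 138 now, so the licensee offers 138, keeping 12.
Round 4 (the licensor proposes): the licensee can get 12 next round, worth 0.92 × 12 = 11.04 now. The licensor offers 11.04 and keeps 150 − 11.04 = 138.96.
Round 3 (the licensee proposes): the licensor can get 138.96 next round, worth 0.92 × 138.96 = 127.8432 now; the licensee offers that and keeps 22.1568.
Round 2 (the licensor proposes): the licensee can get 22.1568 next round, worth 0.92 × 22.1568 = 20.384256 now, so the licensor offers 20.384256, keeping 129.615744.
Round 1 (the licensee proposes): the licensor can get 129.615744 next round, worth 0.92 × 129.615744 = 119.24648448 now, so the licensee offers 119.24648448, keeping 30.75351552.

119.25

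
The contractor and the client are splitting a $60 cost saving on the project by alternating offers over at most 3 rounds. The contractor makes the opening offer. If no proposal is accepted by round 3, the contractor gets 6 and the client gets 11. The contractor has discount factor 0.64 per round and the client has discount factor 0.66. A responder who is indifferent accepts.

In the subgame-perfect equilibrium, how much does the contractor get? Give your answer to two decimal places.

Solve by backward induction from round 3.
Round 3 (the contractor proposes): the client gets 11 if talks fail, so the contractor offers 11 and keeps 49.
Round 2 (the client proposes): the contractor can get 49 next round, worth 0.64 × 49 = 31.36 now, so the client offers 31.36, keeping 28.64.
Round 1 (the contractor proposes): the client can get 28.64 next round, worth 0.66 × 28.64 = 18.9024 now, so the contractor offers 18.9024, keeping 41.0976.

41.10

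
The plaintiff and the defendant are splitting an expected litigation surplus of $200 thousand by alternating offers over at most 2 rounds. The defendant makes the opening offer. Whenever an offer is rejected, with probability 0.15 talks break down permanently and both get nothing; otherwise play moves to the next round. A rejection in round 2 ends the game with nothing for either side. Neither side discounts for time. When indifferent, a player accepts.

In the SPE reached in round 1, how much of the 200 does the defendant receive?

30

By backward induction:
Round 2 (the plaintiff proposes): rejection yields 0 for the defendant; the plaintiff offers 0 and keeps 200.
Round 1 (the defendant proposes): rejecting gives the plaintiff an expected 0.85 × 200 = 170; the defendant offers that and keeps 30.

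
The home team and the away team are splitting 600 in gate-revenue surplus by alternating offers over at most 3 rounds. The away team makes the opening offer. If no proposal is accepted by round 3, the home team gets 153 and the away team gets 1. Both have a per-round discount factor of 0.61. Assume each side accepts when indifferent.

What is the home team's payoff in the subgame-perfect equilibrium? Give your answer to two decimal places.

199.67

Round 3 (the away team proposes): the home team gets 153 if talks fail, so the away team offers 153 and keeps 447.
Round 2 (the home team proposes): the away team can get 447 next round, worth 0.61 × 447 = 272.67 now; the home team offers that and keeps 327.33.
Round 1 (the away team proposes): the home team can get 327.33 next round, worth 0.61 × 327.33 = 199.6713 now, so the away team offers 199.6713, keeping 400.3287.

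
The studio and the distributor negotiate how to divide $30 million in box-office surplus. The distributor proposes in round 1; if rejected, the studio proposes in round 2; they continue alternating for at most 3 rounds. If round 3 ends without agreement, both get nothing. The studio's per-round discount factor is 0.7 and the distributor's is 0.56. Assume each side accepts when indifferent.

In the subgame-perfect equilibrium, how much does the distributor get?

Solve by backward induction from round 3.
Round 3 (the distributor proposes): the studio will accept anything ≥ 0, so the distributor offers 0 and keeps 30.
Round 2 (the studio proposes): the distributor can get 30 next round, worth 0.56 × 30 = 16.8 now, so the studio offers 16.8, keeping 13.2.
Round 1 (the distributor proposes): the studio can get 13.2 next round, worth 0.7 × 13.2 = 9.24 now; the distributor offers that and keeps 20.76.

20.76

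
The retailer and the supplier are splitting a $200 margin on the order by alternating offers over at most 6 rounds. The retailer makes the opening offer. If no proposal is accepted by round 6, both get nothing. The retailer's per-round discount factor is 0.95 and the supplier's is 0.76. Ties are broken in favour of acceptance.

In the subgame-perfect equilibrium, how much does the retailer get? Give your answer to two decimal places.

107.68

Round 6 (the supplier proposes): the retailer will accept anything ≥ 0, so the supplier offers 0 and keeps 200.
Round 5 (the retailer proposes): the supplier can get 200 next round, worth 0.76 × 200 = 152 now. The retailer offers 152 and keeps 200 − 152 = 48.
Round 4 (the supplier proposes): the retailer can get 48 next round, worth 0.95 × 48 = 45.6 now, so the supplier offers 45.6, keeping 154.4.
Round 3 (the retailer proposes): the supplier can get 154.4 next round, worth 0.76 × 154.4 = 117.344 now, so the retailer offers 117.344, keeping 82.656.
Round 2 (the supplier proposes): the retailer can get 82.656 next round, worth 0.95 × 82.656 = 78.5232 now. The supplier offers 78.5232 and keeps 200 − 78.5232 = 121.4768.
Round 1 (the retailer proposes): the supplier can get 121.4768 next round, worth 0.76 × 121.4768 = 92.322368 now; the retailer offers that and keeps 107.677632.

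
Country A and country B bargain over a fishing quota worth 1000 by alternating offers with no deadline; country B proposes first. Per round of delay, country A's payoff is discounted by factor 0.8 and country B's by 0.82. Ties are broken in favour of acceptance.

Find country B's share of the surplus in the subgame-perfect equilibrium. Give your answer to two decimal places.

In a stationary SPE each proposer offers the other exactly their discounted continuation value.
If country B keeps x when proposing and country A keeps y when proposing, then x = 1000 − 0.8y and y = 1000 − 0.82x.
Solving: x = 1000(1 − 0.8) / (1 − 0.82·0.8) = 200 / 0.344 ≈ 581.3953.
Country A gets 1000 − 581.3953 ≈ 418.6047.

581.40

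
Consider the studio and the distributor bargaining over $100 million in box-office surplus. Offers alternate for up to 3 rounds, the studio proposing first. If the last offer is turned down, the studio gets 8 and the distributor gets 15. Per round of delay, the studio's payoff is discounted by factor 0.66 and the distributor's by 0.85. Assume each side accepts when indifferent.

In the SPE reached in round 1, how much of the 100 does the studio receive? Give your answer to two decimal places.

Round 3 (the studio proposes): the distributor gets 15 if talks fail, so the studio offers 15 and keeps 85.
Round 2 (the distributor proposes): the studio can get 85 next round, worth 0.66 × 85 = 56.1 now, so the distributor offers 56.1, keeping 43.9.
Round 1 (the studio proposes): the distributor can get 43.9 next round, worth 0.85 × 43.9 = 37.315 now; the studio offers that and keeps 62.685.

62.69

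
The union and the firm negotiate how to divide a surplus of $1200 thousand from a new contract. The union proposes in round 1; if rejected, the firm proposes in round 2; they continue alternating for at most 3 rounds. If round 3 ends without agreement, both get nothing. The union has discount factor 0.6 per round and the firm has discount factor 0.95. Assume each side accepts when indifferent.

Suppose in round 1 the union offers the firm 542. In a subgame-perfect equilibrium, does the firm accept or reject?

Round 3 (the union proposes): the firm will accept anything ≥ 0, so the union offers 0 and keeps 1200.
Round 2 (the firm proposes): the union can get 1200 next round, worth 0.6 × 1200 = 720 now; the firm offers that and keeps 480.
So by rejecting in round 1, the firm gets 480 next round, worth 0.95 × 480 = 456 now.
Offer 542 ≥ 456, so the firm accepts.

Accept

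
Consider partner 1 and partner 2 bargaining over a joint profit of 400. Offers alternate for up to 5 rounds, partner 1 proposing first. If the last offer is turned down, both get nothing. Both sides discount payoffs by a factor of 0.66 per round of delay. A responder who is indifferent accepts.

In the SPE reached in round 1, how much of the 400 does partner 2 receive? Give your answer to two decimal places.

Round 5 (partner 1 proposes): partner 2 will accept anything ≥ 0, so partner 1 offers 0 and keeps 400.
Round 4 (partner 2 proposes): partner 1 can get 400 next round, worth 0.66 × 400 = 264 now. Partner 2 offers 264 and keeps 400 − 264 = 136.
Round 3 (partner 1 proposes): partner 2 can get 136 next round, worth 0.66 × 136 = 89.76 now. Partner 1 offers 89.76 and keeps 400 − 89.76 = 310.24.
Round 2 (partner 2 proposes): partner 1 can get 310.24 next round, worth 0.66 × 310.24 = 204.7584 now, so partner 2 offers 204.7584, keeping 195.2416.
Round 1 (partner 1 proposes): partner 2 can get 195.2416 next round, worth 0.66 × 195.2416 = 128.859456 now; partner 1 offers that and keeps 271.140544.

128.86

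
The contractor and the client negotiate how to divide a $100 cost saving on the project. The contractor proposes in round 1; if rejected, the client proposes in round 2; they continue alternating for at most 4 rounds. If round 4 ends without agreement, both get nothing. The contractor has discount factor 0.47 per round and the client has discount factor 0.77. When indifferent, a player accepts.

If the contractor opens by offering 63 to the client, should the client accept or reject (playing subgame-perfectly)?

Work out the client's continuation value if the offer is rejected.
Round 4 (the client proposes): the contractor will accept anything ≥ 0, so the client offers 0 and keeps 100.
Round 3 (the contractor proposes): the client can get 100 next round, worth 0.77 × 100 = 77 now; the contractor offers that and keeps 23.
Round 2 (the client proposes): the contractor can get 23 next round, worth 0.47 × 23 = 10.81 now. The client offers 10.81 and keeps 100 − 10.81 = 89.19.
So by rejecting in round 1, the client gets 89.19 next round, worth 0.77 × 89.19 = 68.6763 now.
Offer 63 < 68.6763, so the client rejects.

Reject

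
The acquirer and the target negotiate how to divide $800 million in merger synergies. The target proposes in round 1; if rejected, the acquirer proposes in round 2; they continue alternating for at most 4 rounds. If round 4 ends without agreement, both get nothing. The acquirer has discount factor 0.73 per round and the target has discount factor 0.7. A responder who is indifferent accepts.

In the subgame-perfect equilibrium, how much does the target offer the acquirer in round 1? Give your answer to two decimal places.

Round 4 (the acquirer proposes): the target will accept anything ≥ 0, so the acquirer offers 0 and keeps 800.
Round 3 (the target proposes): the acquirer can get 800 next round, worth 0.73 × 800 = 584 now; the target offers that and keeps 216.
Round 2 (the acquirer proposes): the target can get 216 next round, worth 0.7 × 216 = 151.2 now. The acquirer offers 151.2 and keeps 800 − 151.2 = 648.8.
Round 1 (the target proposes): the acquirer can get 648.8 next round, worth 0.73 × 648.8 = 473.624 now, so the target offers 473.624, keeping 326.376.

473.62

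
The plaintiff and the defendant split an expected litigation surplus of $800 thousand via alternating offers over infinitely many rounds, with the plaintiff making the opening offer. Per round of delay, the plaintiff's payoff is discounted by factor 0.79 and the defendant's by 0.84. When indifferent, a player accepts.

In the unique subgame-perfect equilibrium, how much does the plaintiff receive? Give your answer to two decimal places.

380.50

When the plaintiff proposes, the defendant accepts any offer worth at least 0.84 times what the defendant would get by proposing next round; and vice versa.
This gives x = 800 − 0.84y and y = 800 − 0.79x, where x and y are each side's share when it proposes.
Hence (1 − 0.84·0.79)x = 800(1 − 0.84), i.e. 0.3364·x = 128.
x ≈ 380.4994; the defendant's share is 800 − x ≈ 419.5006.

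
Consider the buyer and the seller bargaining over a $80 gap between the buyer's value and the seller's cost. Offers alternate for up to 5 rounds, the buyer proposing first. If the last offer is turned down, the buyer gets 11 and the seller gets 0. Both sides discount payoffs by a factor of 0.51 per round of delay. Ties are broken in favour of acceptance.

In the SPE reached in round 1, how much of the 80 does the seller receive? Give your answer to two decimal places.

25.19

Round 5 (the buyer proposes): the seller will accept anything ≥ 0, so the buyer offers 0 and keeps 80.
Round 4 (the seller proposes): the buyer can get 80 next round, worth 0.51 × 80 = 40.8 now, so the seller offers 40.8, keeping 39.2.
Round 3 (the buyer proposes): the seller can get 39.2 next round, worth 0.51 × 39.2 = 19.992 now; the buyer offers that and keeps 60.008.
Round 2 (the seller proposes): the buyer can get 60.008 next round, worth 0.51 × 60.008 = 30.60408 now. The seller offers 30.60408 and keeps 80 − 30.60408 = 49.39592.
Round 1 (the buyer proposes): the seller can get 49.39592 next round, worth 0.51 × 49.39592 = 25.1919192 now, so the buyer offers 25.1919192, keeping 54.8080808.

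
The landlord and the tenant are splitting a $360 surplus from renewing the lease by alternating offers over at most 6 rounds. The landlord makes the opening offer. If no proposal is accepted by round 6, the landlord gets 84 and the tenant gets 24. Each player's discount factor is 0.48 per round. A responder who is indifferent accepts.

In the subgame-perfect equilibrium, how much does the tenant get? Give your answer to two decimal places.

117.59

Round 6 (the tenant proposes): the landlord gets 84 if talks fail, so the tenant offers 84 and keeps 276.
Round 5 (the landlord proposes): the tenant can get 276 next round, worth 0.48 × 276 = 132.48 now, so the landlord offers 132.48, keeping 227.52.
Round 4 (the tenant proposes): the landlord can get 227.52 next round, worth 0.48 × 227.52 = 109.2096 now; the tenant offers that and keeps 250.7904.
Round 3 (the landlord proposes): the tenant can get 250.7904 next round, worth 0.48 × 250.7904 = 120.379392 now. The landlord offers 120.379392 and keeps 360 − 120.379392 = 239.620608.
Round 2 (the tenant proposes): the landlord can get 239.620608 next round, worth 0.48 × 239.620608 = 115.01789184 now. The tenant offers 115.01789184 and keeps 360 − 115.01789184 = 244.98210816.
Round 1 (the landlord proposes): the tenant can get 244.98210816 next round, worth 0.48 × 244.98210816 = 117.5914119168 now; the landlord offers that and keeps 242.4085880832.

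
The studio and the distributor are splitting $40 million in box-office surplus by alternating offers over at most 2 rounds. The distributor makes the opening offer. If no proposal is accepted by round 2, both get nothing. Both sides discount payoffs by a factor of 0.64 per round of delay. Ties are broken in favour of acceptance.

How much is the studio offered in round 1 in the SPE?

Round 2 (the studio proposes): the distributor will accept anything ≥ 0, so the studio offers 0 and keeps 40.
Round 1 (the distributor proposes): the studio can get 40 next round, worth 0.64 × 40 = 25.6 now; the distributor offers that and keeps 14.4.

25.6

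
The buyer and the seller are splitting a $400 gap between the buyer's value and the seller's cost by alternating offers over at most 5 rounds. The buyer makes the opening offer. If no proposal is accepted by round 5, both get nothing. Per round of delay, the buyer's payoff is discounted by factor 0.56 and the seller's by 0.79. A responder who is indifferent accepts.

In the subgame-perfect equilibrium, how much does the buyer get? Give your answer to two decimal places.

199.45

By backward induction:
Round 5 (the buyer proposes): the seller will accept anything ≥ 0, so the buyer offers 0 and keeps 400.
Round 4 (the seller proposes): the buyer can get 400 next round, worth 0.56 × 400 = 224 now. The seller offers 224 and keeps 400 − 224 = 176.
Round 3 (the buyer proposes): the seller can get 176 next round, worth 0.79 × 176 = 139.04 now; the buyer offers that and keeps 260.96.
Round 2 (the seller proposes): the buyer can get 260.96 next round, worth 0.56 × 260.96 = 146.1376 now, so the seller offers 146.1376, keeping 253.8624.
Round 1 (the buyer proposes): the seller can get 253.8624 next round, worth 0.79 × 253.8624 = 200.551296 now. The buyer offers 200.551296 and keeps 400 − 200.551296 = 199.448704.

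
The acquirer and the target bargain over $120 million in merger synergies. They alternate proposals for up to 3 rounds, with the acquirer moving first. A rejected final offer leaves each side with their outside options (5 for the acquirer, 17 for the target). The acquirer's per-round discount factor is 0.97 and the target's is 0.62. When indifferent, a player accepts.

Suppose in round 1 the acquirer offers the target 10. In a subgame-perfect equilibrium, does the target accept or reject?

Reject

Round 3 (the acquirer proposes): the target gets 17 if talks fail, so the acquirer offers 17 and keeps 103.
Round 2 (the target proposes): the acquirer can get 103 next round, worth 0.97 × 103 = 99.91 now. The target offers 99.91 and keeps 120 − 99.91 = 20.09.
So by rejecting in round 1, the target gets 20.09 next round, worth 0.62 × 20.09 = 12.4558 now.
Offer 10 < 12.4558, so the target rejects.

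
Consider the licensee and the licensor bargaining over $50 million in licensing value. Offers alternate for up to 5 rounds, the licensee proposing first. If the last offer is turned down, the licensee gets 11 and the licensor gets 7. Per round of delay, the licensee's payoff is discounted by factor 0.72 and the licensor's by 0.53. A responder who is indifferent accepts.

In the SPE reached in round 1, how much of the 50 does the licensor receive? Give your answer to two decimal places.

11.27

Solve by backward induction from round 5.
Round 5 (the licensee proposes): the licensor gets 7 if talks fail, so the licensee offers 7 and keeps 43.
Round 4 (the licensor proposes): the licensee can get 43 next round, worth 0.72 × 43 = 30.96 now. The licensor offers 30.96 and keeps 50 − 30.96 = 19.04.
Round 3 (the licensee proposes): the licensor can get 19.04 next round, worth 0.53 × 19.04 = 10.0912 now; the licensee offers that and keeps 39.9088.
Round 2 (the licensor proposes): the licensee can get 39.9088 next round, worth 0.72 × 39.9088 = 28.734336 now. The licensor offers 28.734336 and keeps 50 − 28.734336 = 21.265664.
Round 1 (the licensee proposes): the licensor can get 21.265664 next round, worth 0.53 × 21.265664 = 11.27080192 now; the licensee offers that and keeps 38.72919808.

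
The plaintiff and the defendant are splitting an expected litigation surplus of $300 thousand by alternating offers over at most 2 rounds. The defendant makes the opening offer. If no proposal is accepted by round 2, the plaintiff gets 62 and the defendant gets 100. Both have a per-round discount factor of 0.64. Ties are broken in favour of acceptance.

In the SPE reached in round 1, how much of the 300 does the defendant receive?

172

Work backward from the last round.
Round 2 (the plaintiff proposes): the defendant gets 100 if talks fail, so the plaintiff offers 100 and keeps 200.
Round 1 (the defendant proposes): the plaintiff can get 200 next round, worth 0.64 × 200 = 128 now; the defendant offers that and keeps 172.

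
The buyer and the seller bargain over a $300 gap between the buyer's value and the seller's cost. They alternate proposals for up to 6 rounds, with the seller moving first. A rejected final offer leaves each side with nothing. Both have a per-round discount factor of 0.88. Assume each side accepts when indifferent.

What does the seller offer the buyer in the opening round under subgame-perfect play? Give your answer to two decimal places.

Round 6 (the buyer proposes): rejection yields 0 for the seller; the buyer offers 0 and keeps 300.
Round 5 (the seller proposes): the buyer can get 300 next round, worth 0.88 × 300 = 264 now, so the seller offers 264, keeping 36.
Round 4 (the buyer proposes): the seller can get 36 next round, worth 0.88 × 36 = 31.68 now; the buyer offers that and keeps 268.32.
Round 3 (the seller proposes): the buyer can get 268.32 next round, worth 0.88 × 268.32 = 236.1216 now; the seller offers that and keeps 63.8784.
Round 2 (the buyer proposes): the seller can get 63.8784 next round, worth 0.88 × 63.8784 = 56.212992 now. The buyer offers 56.212992 and keeps 300 − 56.212992 = 243.787008.
Round 1 (the seller proposes): the buyer can get 243.787008 next round, worth 0.88 × 243.787008 = 214.53256704 now, so the seller offers 214.53256704, keeping 85.46743296.

214.53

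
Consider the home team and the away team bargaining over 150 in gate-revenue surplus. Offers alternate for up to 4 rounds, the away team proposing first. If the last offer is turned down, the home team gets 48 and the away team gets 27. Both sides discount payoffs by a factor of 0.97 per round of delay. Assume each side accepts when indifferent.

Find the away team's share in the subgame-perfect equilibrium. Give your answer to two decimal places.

33.38

Solve by backward induction from round 4.
Round 4 (the home team proposes): the away team gets 27 if talks fail, so the home team offers 27 and keeps 123.
Round 3 (the away team proposes): the home team can get 123 next round, worth 0.97 × 123 = 119.31 now, so the away team offers 119.31, keeping 30.69.
Round 2 (the home team proposes): the away team can get 30.69 next round, worth 0.97 × 30.69 = 29.7693 now; the home team offers that and keeps 120.2307.
Round 1 (the away team proposes): the home team can get 120.2307 next round, worth 0.97 × 120.2307 = 116.623779 now, so the away team offers 116.623779, keeping 33.376221.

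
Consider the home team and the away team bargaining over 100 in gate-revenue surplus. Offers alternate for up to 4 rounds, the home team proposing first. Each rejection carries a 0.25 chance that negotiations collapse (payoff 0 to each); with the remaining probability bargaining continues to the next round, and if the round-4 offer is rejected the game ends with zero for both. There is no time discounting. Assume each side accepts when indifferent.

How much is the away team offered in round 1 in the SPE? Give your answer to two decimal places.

By backward induction:
Round 4 (the away team proposes): the home team will accept anything ≥ 0, so the away team offers 0 and keeps 100.
Round 3 (the home team proposes): rejecting gives the away team an expected 0.75 × 100 = 75, so the home team offers 75, keeping 25.
Round 2 (the away team proposes): rejecting gives the home team an expected 0.75 × 25 = 18.75; the away team offers that and keeps 81.25.
Round 1 (the home team proposes): rejecting gives the away team an expected 0.75 × 81.25 = 60.9375, so the home team offers 60.9375, keeping 39.0625.

60.94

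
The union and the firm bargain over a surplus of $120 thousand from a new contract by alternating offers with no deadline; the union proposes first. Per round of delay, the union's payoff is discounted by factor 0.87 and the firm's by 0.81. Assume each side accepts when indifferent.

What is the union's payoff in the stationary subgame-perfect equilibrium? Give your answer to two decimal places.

Let x be the union's share when the union proposes and y be the firm's share when the firm proposes.
The firm accepts iff offered ≥ 0.81·y, so x = 120 − 0.81y. Symmetrically y = 120 − 0.87x.
Substituting: x = 120 − 0.81(120 − 0.87x), giving x(1 − 0.87·0.81) = 120(1 − 0.81).
So x = 120 × 0.19 / 0.2953 ≈ 77.2096, and the firm receives 120 − x ≈ 42.7904.

77.21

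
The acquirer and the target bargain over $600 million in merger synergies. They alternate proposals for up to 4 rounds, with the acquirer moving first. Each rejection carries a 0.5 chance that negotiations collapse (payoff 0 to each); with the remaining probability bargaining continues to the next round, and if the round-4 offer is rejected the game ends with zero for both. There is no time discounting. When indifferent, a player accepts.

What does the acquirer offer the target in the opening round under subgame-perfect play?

225

By backward induction:
Round 4 (the target proposes): the acquirer will accept anything ≥ 0, so the target offers 0 and keeps 600.
Round 3 (the acquirer proposes): rejecting gives the target an expected 0.5 × 600 = 300, so the acquirer offers 300, keeping 300.
Round 2 (the target proposes): rejecting gives the acquirer an expected 0.5 × 300 = 150. The target offers 150 and keeps 600 − 150 = 450.
Round 1 (the acquirer proposes): rejecting gives the target an expected 0.5 × 450 = 225; the acquirer offers that and keeps 375.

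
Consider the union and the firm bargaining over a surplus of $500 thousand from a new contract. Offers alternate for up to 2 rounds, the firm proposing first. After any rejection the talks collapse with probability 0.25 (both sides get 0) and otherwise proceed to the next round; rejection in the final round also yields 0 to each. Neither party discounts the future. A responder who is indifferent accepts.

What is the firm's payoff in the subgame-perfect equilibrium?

125

Round 2 (the union proposes): rejection yields 0 for the firm; the union offers 0 and keeps 500.
Round 1 (the firm proposes): rejecting gives the union an expected 0.75 × 500 = 375, so the firm offers 375, keeping 125.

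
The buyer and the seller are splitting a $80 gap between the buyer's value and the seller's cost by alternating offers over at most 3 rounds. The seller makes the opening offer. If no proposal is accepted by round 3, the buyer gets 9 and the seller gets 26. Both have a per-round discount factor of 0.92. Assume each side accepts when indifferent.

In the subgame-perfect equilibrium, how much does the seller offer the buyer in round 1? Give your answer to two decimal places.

13.51

Round 3 (the seller proposes): the buyer gets 9 if talks fail, so the seller offers 9 and keeps 71.
Round 2 (the buyer proposes): the seller can get 71 next round, worth 0.92 × 71 = 65.32 now; the buyer offers that and keeps 14.68.
Round 1 (the seller proposes): the buyer can get 14.68 next round, worth 0.92 × 14.68 = 13.5056 now. The seller offers 13.5056 and keeps 80 − 13.5056 = 66.4944.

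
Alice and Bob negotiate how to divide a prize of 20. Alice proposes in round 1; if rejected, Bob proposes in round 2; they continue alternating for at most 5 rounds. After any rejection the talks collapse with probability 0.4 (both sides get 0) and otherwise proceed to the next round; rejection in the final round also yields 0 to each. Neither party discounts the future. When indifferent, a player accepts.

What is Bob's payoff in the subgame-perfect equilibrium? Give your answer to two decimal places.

6.53

Round 5 (Alice proposes): rejection yields 0 for Bob; Alice offers 0 and keeps 20.
Round 4 (Bob proposes): rejecting gives Alice an expected 0.6 × 20 = 12. Bob offers 12 and keeps 20 − 12 = 8.
Round 3 (Alice proposes): rejecting gives Bob an expected 0.6 × 8 = 4.8, so Alice offers 4.8, keeping 15.2.
Round 2 (Bob proposes): rejecting gives Alice an expected 0.6 × 15.2 = 9.12. Bob offers 9.12 and keeps 20 − 9.12 = 10.88.
Round 1 (Alice proposes): rejecting gives Bob an expected 0.6 × 10.88 = 6.528; Alice offers that and keeps 13.472.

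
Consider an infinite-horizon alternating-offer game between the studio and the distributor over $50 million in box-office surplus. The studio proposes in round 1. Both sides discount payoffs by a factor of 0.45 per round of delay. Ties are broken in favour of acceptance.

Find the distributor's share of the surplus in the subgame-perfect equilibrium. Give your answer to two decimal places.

15.52

When the studio proposes, the distributor accepts any offer worth at least 0.45 times what the distributor would get by proposing next round; and vice versa.
This gives x = 50 − 0.45y and y = 50 − 0.45x, where x and y are each side's share when it proposes.
Hence (1 − 0.45·0.45)x = 50(1 − 0.45), i.e. 0.7975·x = 27.5.
x ≈ 34.4828; the distributor's share is 50 − x ≈ 15.5172.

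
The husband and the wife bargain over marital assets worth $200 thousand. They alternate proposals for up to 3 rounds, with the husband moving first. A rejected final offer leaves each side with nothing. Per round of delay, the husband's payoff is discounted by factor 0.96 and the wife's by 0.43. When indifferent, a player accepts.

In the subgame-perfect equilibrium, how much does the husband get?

196.56

Work backward from the last round.
Round 3 (the husband proposes): rejection yields 0 for the wife; the husband offers 0 and keeps 200.
Round 2 (the wife proposes): the husband can get 200 next round, worth 0.96 × 200 = 192 now. The wife offers 192 and keeps 200 − 192 = 8.
Round 1 (the husband proposes): the wife can get 8 next round, worth 0.43 × 8 = 3.44 now, so the husband offers 3.44, keeping 196.56.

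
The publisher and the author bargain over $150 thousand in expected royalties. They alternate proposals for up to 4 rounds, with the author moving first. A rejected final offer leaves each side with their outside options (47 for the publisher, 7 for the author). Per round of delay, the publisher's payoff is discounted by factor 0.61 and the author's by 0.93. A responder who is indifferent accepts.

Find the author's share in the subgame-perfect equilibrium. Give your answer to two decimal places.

94.11

Work backward from the last round.
Round 4 (the publisher proposes): the author gets 7 if talks fail, so the publisher offers 7 and keeps 143.
Round 3 (the author proposes): the publisher can get 143 next round, worth 0.61 × 143 = 87.23 now; the author offers that and keeps 62.77.
Round 2 (the publisher proposes): the author can get 62.77 next round, worth 0.93 × 62.77 = 58.3761 now. The publisher offers 58.3761 and keeps 150 − 58.3761 = 91.6239.
Round 1 (the author proposes): the publisher can get 91.6239 next round, worth 0.61 × 91.6239 = 55.890579 now, so the author offers 55.890579, keeping 94.109421.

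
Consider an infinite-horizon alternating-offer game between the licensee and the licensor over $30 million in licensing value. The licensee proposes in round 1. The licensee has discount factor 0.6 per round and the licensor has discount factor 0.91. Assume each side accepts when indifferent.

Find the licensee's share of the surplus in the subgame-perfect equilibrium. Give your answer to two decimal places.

5.95

In a stationary SPE each proposer offers the other exactly their discounted continuation value.
If the licensee keeps x when proposing and the licensor keeps y when proposing, then x = 30 − 0.91y and y = 30 − 0.6x.
Solving: x = 30(1 − 0.91) / (1 − 0.6·0.91) = 2.7 / 0.454 ≈ 5.9471.
The licensor gets 30 − 5.9471 ≈ 24.0529.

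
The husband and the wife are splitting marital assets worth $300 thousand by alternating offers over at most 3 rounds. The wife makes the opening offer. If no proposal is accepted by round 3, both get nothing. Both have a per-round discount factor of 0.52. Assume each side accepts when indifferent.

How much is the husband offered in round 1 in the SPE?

Round 3 (the wife proposes): rejection yields 0 for the husband; the wife offers 0 and keeps 300.
Round 2 (the husband proposes): the wife can get 300 next round, worth 0.52 × 300 = 156 now. The husband offers 156 and keeps 300 − 156 = 144.
Round 1 (the wife proposes): the husband can get 144 next round, worth 0.52 × 144 = 74.88 now; the wife offers that and keeps 225.12.

74.88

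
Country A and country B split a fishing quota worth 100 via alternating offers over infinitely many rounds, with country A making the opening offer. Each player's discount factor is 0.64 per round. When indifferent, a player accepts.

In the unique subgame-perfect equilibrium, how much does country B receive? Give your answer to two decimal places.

In a stationary SPE each proposer offers the other exactly their discounted continuation value.
If country A keeps x when proposing and country B keeps y when proposing, then x = 100 − 0.64y and y = 100 − 0.64x.
Solving: x = 100(1 − 0.64) / (1 − 0.64·0.64) = 36 / 0.5904 ≈ 60.9756.
Country B gets 100 − 60.9756 ≈ 39.0244.

39.02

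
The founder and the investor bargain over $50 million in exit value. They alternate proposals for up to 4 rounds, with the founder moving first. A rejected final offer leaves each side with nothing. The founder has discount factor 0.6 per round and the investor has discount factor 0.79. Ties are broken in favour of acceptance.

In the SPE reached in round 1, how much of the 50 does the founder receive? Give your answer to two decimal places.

Work backward from the last round.
Round 4 (the investor proposes): the founder will accept anything ≥ 0, so the investor offers 0 and keeps 50.
Round 3 (the founder proposes): the investor can get 50 next round, worth 0.79 × 50 = 39.5 now, so the founder offers 39.5, keeping 10.5.
Round 2 (the investor proposes): the founder can get 10.5 next round, worth 0.6 × 10.5 = 6.3 now, so the investor offers 6.3, keeping 43.7.
Round 1 (the founder proposes): the investor can get 43.7 next round, worth 0.79 × 43.7 = 34.523 now, so the founder offers 34.523, keeping 15.477.

15.48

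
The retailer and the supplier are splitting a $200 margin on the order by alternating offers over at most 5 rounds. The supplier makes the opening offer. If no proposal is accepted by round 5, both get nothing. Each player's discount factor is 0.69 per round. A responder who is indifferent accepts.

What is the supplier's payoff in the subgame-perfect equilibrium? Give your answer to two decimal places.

Round 5 (the supplier proposes): the retailer will accept anything ≥ 0, so the supplier offers 0 and keeps 200.
Round 4 (the retailer proposes): the supplier can get 200 next round, worth 0.69 × 200 = 138 now, so the retailer offers 138, keeping 62.
Round 3 (the supplier proposes): the retailer can get 62 next round, worth 0.69 × 62 = 42.78 now. The supplier offers 42.78 and keeps 200 − 42.78 = 157.22.
Round 2 (the retailer proposes): the supplier can get 157.22 next round, worth 0.69 × 157.22 = 108.4818 now. The retailer offers 108.4818 and keeps 200 − 108.4818 = 91.5182.
Round 1 (the supplier proposes): the retailer can get 91.5182 next round, worth 0.69 × 91.5182 = 63.147558 now, so the supplier offers 63.147558, keeping 136.852442.

136.85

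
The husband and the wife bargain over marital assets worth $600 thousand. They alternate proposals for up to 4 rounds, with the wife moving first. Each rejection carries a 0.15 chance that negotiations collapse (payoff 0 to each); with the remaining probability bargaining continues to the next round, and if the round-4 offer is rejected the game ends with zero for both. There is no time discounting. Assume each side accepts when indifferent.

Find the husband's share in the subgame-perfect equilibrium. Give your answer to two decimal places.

Round 4 (the husband proposes): the wife will accept anything ≥ 0, so the husband offers 0 and keeps 600.
Round 3 (the wife proposes): rejecting gives the husband an expected 0.85 × 600 = 510; the wife offers that and keeps 90.
Round 2 (the husband proposes): rejecting gives the wife an expected 0.85 × 90 = 76.5. The husband offers 76.5 and keeps 600 − 76.5 = 523.5.
Round 1 (the wife proposes): rejecting gives the husband an expected 0.85 × 523.5 = 444.975, so the wife offers 444.975, keeping 155.025.

444.98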